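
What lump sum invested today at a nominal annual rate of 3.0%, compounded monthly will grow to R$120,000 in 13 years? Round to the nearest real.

i = 0.03/12 = 0.0025 per month; n = 13·12 = 156.
Discount factor = (1+0.0025)^(−156) = 0.677386; PV = 120,000 × 0.677386 = 81,286.3765

R$81,286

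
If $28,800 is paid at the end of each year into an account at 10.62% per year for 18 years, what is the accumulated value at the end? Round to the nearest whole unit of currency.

$1,397,112

FV = PMT · [(1+i)^n − 1] / i = 28800 · 48.510834 = 1,397,112.0059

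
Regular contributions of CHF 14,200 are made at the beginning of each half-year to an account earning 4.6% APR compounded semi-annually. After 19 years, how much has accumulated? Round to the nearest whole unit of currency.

With 2 periods per year: i = 0.023, n = 38.
Accumulation factor s(38|0.023) × (1+i) = 61.062903; FV = 14200 × 61.062903 = 867,093.2214
(Beginning-of-period payments → annuity-due factor ×(1+i).)

CHF 867,093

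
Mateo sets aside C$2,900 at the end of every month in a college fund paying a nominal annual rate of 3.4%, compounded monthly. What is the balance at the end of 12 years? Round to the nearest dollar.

With 12 periods per year: i = 0.00283333, n = 144.
Accumulation factor s(144|0.00283333) = 177.508182; FV = 2900 × 177.508182 = 514,773.7280

C$514,774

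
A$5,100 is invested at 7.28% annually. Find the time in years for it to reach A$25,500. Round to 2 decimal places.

n = ln(25500/5100) / ln(1+0.0728) = ln(5.00000) / 0.070272 = 22.9030 years

22.90 years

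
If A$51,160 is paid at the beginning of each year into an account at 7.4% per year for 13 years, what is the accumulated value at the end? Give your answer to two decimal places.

A$1,135,761.82

FV = 51160 × [(1+0.074)^13 − 1] / 0.074 × (1+i) = 51160 × 22.200192 = 1,135,761.8197
(Beginning-of-period payments → annuity-due factor ×(1+i).)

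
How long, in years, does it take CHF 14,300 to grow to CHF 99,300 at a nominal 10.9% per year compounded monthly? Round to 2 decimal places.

17.86 years

Periodic rate i = 0.109/12 = 0.00908333.
(1+i)^n = 99300/14300 = 6.94406, so n = ln 6.94406 / ln 1.00908 = 214.3127 months
= 214.3127/12 years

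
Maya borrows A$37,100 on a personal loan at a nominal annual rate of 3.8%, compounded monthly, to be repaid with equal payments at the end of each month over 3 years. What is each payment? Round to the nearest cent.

A$1,092.04

i = 0.038/12 = 0.00316667 per month; n = 3·12 = 36.
PMT = 37100 / ( [1 − (1+0.00316667)^(−36)] / 0.00316667 ) = 37100 / 33.973047 = 1,092.0422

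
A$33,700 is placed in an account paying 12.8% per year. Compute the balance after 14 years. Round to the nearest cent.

A$181,952.19

33,700 × (1+0.128)^14 = 33,700 × 5.399175 = 181,952.1937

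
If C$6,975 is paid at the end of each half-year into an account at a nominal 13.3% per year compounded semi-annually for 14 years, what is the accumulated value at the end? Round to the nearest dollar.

With 2 periods per year: i = 0.0665, n = 28.
FV = 6975 × [(1+0.0665)^28 − 1] / 0.0665 = 6975 × 76.180801 = 531,361.0903

C$531,361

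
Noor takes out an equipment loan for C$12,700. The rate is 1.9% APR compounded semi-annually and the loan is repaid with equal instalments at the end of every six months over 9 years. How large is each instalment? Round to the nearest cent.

Periodic rate i = 0.019/2 = 0.0095; n = 9 × 2 = 18 periods.
Annuity-PV factor = 16.473461; PMT = 12700 / 16.473461 = 770.9370

C$770.94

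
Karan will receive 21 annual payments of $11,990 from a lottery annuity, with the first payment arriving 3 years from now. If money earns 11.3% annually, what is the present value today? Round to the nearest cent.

Value one period before first payment (t=2): 11990 × [1 − (1+0.113)^(−21)] / 0.113 = 11990 × 7.915178 = 94,902.9895
Discount back 2 years: 94,902.9895 × (1+0.113)^(−2) = 94,902.9895 × 0.807253 = 76,610.7237

$76,610.72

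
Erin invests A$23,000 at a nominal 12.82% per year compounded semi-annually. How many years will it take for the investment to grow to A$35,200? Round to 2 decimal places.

Periodic rate i = 0.1282/2 = 0.0641.
n = ln(35200/23000) / ln(1+0.0641) = ln(1.53043) / 0.062129 = 6.8494 half-years
= 6.8494/2 years

3.42 years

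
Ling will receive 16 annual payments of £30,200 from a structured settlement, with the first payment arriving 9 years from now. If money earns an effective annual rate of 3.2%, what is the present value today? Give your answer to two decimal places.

£290,389.20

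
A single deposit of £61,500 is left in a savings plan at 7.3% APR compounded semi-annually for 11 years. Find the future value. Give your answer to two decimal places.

With 2 periods per year: i = 0.0365, n = 22.
FV = PV·(1+i)^n = 61,500 × 2.200517 = 135,331.7997

£135,331.80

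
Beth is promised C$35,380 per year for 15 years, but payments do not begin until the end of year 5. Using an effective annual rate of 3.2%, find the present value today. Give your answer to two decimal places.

PV at t=4 (ordinary 15-year annuity): 35380 × a(15|0.032) = 35380 × 11.767057 = 416,318.4729
PV₀ = 416,318.4729 / (1+0.032)^4 = 416,318.4729 / 1.134276 = 367,034.5036

C$367,034.50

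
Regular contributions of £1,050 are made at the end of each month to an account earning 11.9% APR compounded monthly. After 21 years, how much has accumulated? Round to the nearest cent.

£1,166,974.37

With 12 periods per year: i = 0.00991667, n = 252.
FV = 1050 × [(1+0.00991667)^252 − 1] / 0.00991667 = 1050 × 1111.404157 = 1,166,974.3653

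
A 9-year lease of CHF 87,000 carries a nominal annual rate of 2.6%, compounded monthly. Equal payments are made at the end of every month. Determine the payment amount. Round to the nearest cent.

CHF 904.35

With 12 periods per year: i = 0.00216667, n = 108.
Annuity-PV factor = 96.202079; PMT = 87000 / 96.202079 = 904.3464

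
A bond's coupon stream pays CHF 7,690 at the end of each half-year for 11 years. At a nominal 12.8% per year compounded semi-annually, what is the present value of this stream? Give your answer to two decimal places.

CHF 89,463.87

i = 0.128/2 = 0.064 per half-year; n = 11·2 = 22.
Annuity factor a(22|0.064) = 11.633793; PV = 7690 × 11.633793 = 89,463.8711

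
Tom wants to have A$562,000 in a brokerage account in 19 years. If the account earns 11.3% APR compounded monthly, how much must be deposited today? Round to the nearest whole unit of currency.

Periodic rate i = 0.113/12 = 0.00941667; n = 19 × 12 = 228 periods.
PV = 562,000 / (1 + 0.00941667)^228 = 562,000 / 8.473590 = 66,323.7216

A$66,324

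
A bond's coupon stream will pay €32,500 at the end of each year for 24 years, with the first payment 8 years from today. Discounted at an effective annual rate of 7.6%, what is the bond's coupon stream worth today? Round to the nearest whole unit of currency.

€211,939

PV at t=7 (ordinary 24-year annuity): 32500 × a(24|0.076) = 32500 × 10.889640 = 353,913.2882
Discount back 7 years: 353,913.2882 × (1+0.076)^(−7) = 353,913.2882 × 0.598845 = 211,939.0435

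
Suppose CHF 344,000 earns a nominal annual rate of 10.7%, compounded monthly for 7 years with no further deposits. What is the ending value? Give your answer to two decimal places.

CHF 725,109.07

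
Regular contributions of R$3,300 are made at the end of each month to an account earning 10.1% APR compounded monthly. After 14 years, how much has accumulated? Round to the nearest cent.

i = 0.101/12 = 0.00841667 per month; n = 14·12 = 168.
FV = 3300 × [(1+0.00841667)^168 − 1] / 0.00841667 = 3300 × 366.904079 = 1,210,783.4601

R$1,210,783.46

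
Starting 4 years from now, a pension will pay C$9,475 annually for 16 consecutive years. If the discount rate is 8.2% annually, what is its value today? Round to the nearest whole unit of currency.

PV at t=3 (ordinary 16-year annuity): 9475 × a(16|0.082) = 9475 × 8.739311 = 82,804.9718
Discount back 3 years: 82,804.9718 × (1+0.082)^(−3) = 82,804.9718 × 0.789438 = 65,369.4200

C$65,369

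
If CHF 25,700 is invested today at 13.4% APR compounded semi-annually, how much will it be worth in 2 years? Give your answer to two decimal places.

Periodic rate i = 0.134/2 = 0.067; n = 2 × 2 = 4 periods.
FV = 25,700 × (1 + 0.067)^4 = 33,311.2401

CHF 33,311.24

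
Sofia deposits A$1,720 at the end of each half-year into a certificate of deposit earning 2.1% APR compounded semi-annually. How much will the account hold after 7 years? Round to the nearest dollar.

i = 0.021/2 = 0.0105 per half-year; n = 7·2 = 14.
FV = 1720 × [(1+0.0105)^14 − 1] / 0.0105 = 1720 × 14.996815 = 25,794.5209

A$25,795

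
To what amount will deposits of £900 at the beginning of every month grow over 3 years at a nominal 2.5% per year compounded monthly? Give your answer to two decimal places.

With 12 periods per year: i = 0.00208333, n = 36.
FV = PMT · [(1+i)^n − 1] / i × (1+i) = 900 · 37.421829 = 33,679.6465
(annuity-due: payments at period start, so ×(1+i).)

£33,679.65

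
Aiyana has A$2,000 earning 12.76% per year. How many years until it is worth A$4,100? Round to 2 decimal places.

n = ln(4100/2000) / ln(1+0.1276) = ln(2.05000) / 0.120091 = 5.9774 years

5.98 years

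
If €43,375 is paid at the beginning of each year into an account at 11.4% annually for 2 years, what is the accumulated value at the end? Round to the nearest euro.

€102,148

Accumulation factor s(2|0.114) × (1+i) = 2.354996; FV = 43375 × 2.354996 = 102,147.9515
(Beginning-of-period payments → annuity-due factor ×(1+i).)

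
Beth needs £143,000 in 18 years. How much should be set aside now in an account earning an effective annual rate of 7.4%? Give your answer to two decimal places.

£39,560.25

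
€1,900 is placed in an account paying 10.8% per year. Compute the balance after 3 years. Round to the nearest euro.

1,900 × (1+0.108)^3 = 1,900 × 1.360252 = 2,584.4783

€2,584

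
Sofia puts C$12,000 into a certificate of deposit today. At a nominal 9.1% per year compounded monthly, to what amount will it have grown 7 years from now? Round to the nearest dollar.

C$22,635

i = 0.091/12 = 0.00758333 per month; n = 7·12 = 84.
12,000 × (1+0.00758333)^84 = 12,000 × 1.886262 = 22,635.1385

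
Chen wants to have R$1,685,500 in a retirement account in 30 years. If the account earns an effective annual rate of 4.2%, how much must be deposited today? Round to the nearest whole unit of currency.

PV = 1,685,500 / (1 + 0.042)^30 = 1,685,500 / 3.435829 = 490,565.7097

R$490,566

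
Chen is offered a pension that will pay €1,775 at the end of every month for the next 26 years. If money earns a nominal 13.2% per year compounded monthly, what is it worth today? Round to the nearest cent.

Periodic rate i = 0.132/12 = 0.011; n = 26 × 12 = 312 periods.
PV = 1775 × [1 − (1+0.011)^(−312)] / 0.011 = 1775 × 87.915126 = 156,049.3479

€156,049.35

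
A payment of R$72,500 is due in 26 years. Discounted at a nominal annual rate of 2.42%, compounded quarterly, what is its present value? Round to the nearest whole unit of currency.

i = 0.0242/4 = 0.00605 per quarter; n = 26·4 = 104.
PV = FV·(1+i)^(−n) = 72,500 × 0.534029 = 38,717.1343

R$38,717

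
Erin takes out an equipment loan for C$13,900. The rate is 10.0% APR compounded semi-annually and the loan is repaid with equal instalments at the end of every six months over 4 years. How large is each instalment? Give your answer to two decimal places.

i = 0.1/2 = 0.05 per half-year; n = 4·2 = 8.
Annuity-PV factor = 6.463213; PMT = 13900 / 6.463213 = 2,150.6332

C$2,150.63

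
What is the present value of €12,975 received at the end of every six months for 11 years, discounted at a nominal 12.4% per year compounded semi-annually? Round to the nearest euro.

€153,559

i = 0.124/2 = 0.062 per half-year; n = 11·2 = 22.
PV = 12975 × [1 − (1+0.062)^(−22)] / 0.062 = 12975 × 11.834964 = 153,558.6581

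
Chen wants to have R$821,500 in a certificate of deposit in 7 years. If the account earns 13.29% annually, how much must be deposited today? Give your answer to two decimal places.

PV = FV·(1+i)^(−n) = 821,500 × 0.417502 = 342,978.2106

R$342,978.21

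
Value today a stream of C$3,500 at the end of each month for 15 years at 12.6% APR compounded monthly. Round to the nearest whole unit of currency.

C$282,477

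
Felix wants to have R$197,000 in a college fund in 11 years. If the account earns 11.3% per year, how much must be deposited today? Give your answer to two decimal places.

R$60,676.35

PV = 197,000 / (1 + 0.113)^11 = 197,000 / 3.246735 = 60,676.3459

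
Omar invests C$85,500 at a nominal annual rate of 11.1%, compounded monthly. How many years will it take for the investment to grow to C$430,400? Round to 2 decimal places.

Periodic rate i = 0.111/12 = 0.00925.
n = ln(430400/85500) / ln(1+0.00925) = ln(5.03392) / 0.009207 = 175.5310 months
= 175.5310/12 years

14.63 years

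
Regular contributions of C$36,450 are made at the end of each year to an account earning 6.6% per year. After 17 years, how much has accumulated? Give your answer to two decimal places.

FV = 36450 × [(1+0.066)^17 − 1] / 0.066 = 36450 × 29.756984 = 1,084,642.0784

C$1,084,642.08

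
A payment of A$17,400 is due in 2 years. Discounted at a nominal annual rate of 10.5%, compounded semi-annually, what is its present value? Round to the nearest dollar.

With 2 periods per year: i = 0.0525, n = 4.
PV = 17,400 / (1 + 0.0525)^4 = 17,400 / 1.227124 = 14,179.4972

A$14,179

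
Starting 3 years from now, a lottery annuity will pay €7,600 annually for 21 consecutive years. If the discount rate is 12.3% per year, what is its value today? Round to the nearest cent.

Value one period before first payment (t=2): 7600 × [1 − (1+0.123)^(−21)] / 0.123 = 7600 × 7.418671 = 56,381.9014
Discount back 2 years: 56,381.9014 × (1+0.123)^(−2) = 56,381.9014 × 0.792940 = 44,707.4814

€44,707.48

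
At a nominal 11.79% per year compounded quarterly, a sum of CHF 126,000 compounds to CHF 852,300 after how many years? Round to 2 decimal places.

16.45 years

Periodic rate i = 0.1179/4 = 0.029475.
(1+i)^n = 852300/126000 = 6.76429, so n = ln 6.76429 / ln 1.02947 = 65.8081 quarters
= 65.8081/4 years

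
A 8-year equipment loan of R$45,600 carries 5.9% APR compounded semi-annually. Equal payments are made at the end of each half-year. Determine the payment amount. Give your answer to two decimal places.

R$3,616.39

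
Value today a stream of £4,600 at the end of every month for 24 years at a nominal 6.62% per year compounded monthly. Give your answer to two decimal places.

£662,847.01

Periodic rate i = 0.0662/12 = 0.00551667; n = 24 × 12 = 288 periods.
PV = PMT · [1 − (1+i)^(−n)] / i = 4600 · 144.097177 = 662,847.0148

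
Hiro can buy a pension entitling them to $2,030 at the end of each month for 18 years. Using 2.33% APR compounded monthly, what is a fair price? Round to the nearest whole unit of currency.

$357,863

i = 0.0233/12 = 0.00194167 per month; n = 18·12 = 216.
PV = 2030 × [1 − (1+0.00194167)^(−216)] / 0.00194167 = 2030 × 176.287435 = 357,863.4935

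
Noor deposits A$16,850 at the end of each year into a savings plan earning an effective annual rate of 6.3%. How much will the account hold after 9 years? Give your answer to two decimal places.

A$196,049.29

FV = 16850 × [(1+0.063)^9 − 1] / 0.063 = 16850 × 11.634972 = 196,049.2857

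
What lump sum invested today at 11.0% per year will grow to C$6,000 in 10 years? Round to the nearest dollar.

PV = FV·(1+i)^(−n) = 6,000 × 0.352184 = 2,113.1069

C$2,113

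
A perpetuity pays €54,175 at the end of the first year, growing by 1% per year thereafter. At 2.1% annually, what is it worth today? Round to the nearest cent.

€4,925,000.00

PV = D₁/(r − g) = 54175/(0.021 − 0.01) = 4,925,000.0000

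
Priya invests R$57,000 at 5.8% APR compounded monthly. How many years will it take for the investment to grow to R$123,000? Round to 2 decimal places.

13.29 years

Periodic rate i = 0.058/12 = 0.00483333.
n = ln(123000/57000) / ln(1+0.00483333) = ln(2.15789) / 0.004822 = 159.5152 months
= 159.5152/12 years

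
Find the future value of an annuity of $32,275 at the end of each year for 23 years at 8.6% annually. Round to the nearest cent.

$2,127,668.56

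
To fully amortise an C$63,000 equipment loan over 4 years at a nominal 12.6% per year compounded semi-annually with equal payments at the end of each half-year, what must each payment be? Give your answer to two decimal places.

C$10,266.05

Periodic rate i = 0.126/2 = 0.063; n = 4 × 2 = 8 periods.
Annuity-PV factor = 6.136730; PMT = 63000 / 6.136730 = 10,266.0544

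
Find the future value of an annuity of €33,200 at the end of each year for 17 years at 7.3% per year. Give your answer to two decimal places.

€1,051,848.96

FV = PMT · [(1+i)^n − 1] / i = 33200 · 31.682198 = 1,051,848.9611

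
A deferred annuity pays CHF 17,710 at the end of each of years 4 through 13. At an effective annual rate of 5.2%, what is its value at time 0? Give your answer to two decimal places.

CHF 116,326.47

PV at t=3 (ordinary 10-year annuity): 17710 × a(10|0.052) = 17710 × 7.647284 = 135,433.3954
Discount back 3 years: 135,433.3954 × (1+0.052)^(−3) = 135,433.3954 × 0.858920 = 116,326.4694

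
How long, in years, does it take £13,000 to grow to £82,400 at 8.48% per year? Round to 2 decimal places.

22.69 years

n = ln(82400/13000) / ln(1+0.0848) = ln(6.33846) / 0.081396 = 22.6872 years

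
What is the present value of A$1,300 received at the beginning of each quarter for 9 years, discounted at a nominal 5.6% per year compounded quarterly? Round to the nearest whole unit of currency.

i = 0.056/4 = 0.014 per quarter; n = 9·4 = 36.
PV = PMT · [1 − (1+i)^(−n)] / i × (1+i) = 1300 · 28.520583 = 37,076.7581
Payments are at the start of each period, so multiply by (1+i).

A$37,077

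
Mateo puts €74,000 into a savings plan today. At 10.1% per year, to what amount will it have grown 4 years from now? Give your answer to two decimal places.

€108,737.91

FV = 74,000 × (1 + 0.101)^4 = 108,737.9136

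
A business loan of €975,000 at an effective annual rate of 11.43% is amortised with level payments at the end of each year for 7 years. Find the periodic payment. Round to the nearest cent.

Annuity-PV factor = 4.647443; PMT = 975000 / 4.647443 = 209,792.7901

€209,792.79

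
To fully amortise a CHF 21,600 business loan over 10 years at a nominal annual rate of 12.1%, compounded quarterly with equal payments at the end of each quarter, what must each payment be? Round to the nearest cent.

CHF 938.25

i = 0.121/4 = 0.03025 per quarter; n = 10·4 = 40.
PMT = 21600 / ( [1 − (1+0.03025)^(−40)] / 0.03025 ) = 21600 / 23.021642 = 938.2476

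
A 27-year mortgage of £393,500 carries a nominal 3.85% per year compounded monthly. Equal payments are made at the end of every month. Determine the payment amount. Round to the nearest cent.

£1,954.97

i = 0.0385/12 = 0.00320833 per month; n = 27·12 = 324.
Annuity-PV factor = 201.281961; PMT = 393500 / 201.281961 = 1,954.9690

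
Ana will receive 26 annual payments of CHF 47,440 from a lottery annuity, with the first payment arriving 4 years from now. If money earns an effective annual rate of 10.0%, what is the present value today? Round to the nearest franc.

CHF 326,518

PV at t=3 (ordinary 26-year annuity): 47440 × a(26|0.1) = 47440 × 9.160945 = 434,595.2531
PV₀ = 434,595.2531 / (1+0.1)^3 = 434,595.2531 / 1.331000 = 326,517.8461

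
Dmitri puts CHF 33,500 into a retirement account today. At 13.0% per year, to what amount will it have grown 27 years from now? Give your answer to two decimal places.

CHF 908,160.86

FV = PV·(1+i)^n = 33,500 × 27.109279 = 908,160.8608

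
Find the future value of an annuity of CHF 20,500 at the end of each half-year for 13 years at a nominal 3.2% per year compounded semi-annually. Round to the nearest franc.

CHF 654,594

With 2 periods per year: i = 0.016, n = 26.
FV = PMT · [(1+i)^n − 1] / i = 20500 · 31.931399 = 654,593.6803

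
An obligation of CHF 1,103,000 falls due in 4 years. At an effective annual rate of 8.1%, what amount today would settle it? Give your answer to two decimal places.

CHF 807,742.13

PV = FV·(1+i)^(−n) = 1,103,000 × 0.732314 = 807,742.1325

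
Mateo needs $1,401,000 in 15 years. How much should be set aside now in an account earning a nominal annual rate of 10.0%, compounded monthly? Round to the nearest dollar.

$314,554

Periodic rate i = 0.1/12 = 0.00833333; n = 15 × 12 = 180 periods.
PV = FV·(1+i)^(−n) = 1,401,000 × 0.224521 = 314,554.4017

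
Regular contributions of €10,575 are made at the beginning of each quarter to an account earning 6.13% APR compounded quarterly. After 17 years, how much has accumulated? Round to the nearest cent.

i = 0.0613/4 = 0.015325 per quarter; n = 17·4 = 68.
Accumulation factor s(68|0.015325) × (1+i) = 120.105996; FV = 10575 × 120.105996 = 1,270,120.9047
(Beginning-of-period payments → annuity-due factor ×(1+i).)

€1,270,120.90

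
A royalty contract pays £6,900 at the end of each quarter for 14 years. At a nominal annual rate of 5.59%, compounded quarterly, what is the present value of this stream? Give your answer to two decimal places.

Periodic rate i = 0.0559/4 = 0.013975; n = 14 × 4 = 56 periods.
PV = 6900 × [1 − (1+0.013975)^(−56)] / 0.013975 = 6900 × 38.661923 = 266,767.2715

£266,767.27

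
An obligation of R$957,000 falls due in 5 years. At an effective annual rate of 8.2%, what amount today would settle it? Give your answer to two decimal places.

Discount factor = (1+0.082)^(−5) = 0.674316; PV = 957,000 × 0.674316 = 645,320.7560

R$645,320.76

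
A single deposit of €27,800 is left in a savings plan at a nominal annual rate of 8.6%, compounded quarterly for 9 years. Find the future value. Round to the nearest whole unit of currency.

With 4 periods per year: i = 0.0215, n = 36.
27,800 × (1+0.0215)^36 = 27,800 × 2.150708 = 59,789.6692

€59,790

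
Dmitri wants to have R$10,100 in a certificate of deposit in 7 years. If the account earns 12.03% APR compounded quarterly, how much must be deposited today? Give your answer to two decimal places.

With 4 periods per year: i = 0.030075, n = 28.
PV = FV·(1+i)^(−n) = 10,100 × 0.436187 = 4,405.4843

R$4,405.48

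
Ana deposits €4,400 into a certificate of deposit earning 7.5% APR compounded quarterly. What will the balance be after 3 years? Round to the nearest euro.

€5,499

With 4 periods per year: i = 0.01875, n = 12.
FV = 4,400 × (1 + 0.01875)^12 = 5,498.7521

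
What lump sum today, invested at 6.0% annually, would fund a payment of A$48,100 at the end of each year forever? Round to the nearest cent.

A$801,666.67

PV = PMT / i = 48100 / 0.06 = 801,666.6667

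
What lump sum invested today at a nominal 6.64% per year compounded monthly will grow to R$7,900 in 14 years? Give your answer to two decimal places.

R$3,126.22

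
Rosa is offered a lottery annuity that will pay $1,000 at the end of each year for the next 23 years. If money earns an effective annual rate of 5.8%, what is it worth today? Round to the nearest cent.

$12,527.25

PV = 1000 × [1 − (1+0.058)^(−23)] / 0.058 = 1000 × 12.527248 = 12,527.2483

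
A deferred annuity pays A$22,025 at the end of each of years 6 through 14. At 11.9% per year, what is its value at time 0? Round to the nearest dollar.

PV at t=5 (ordinary 9-year annuity): 22025 × a(9|0.119) = 22025 × 5.348565 = 117,802.1445
PV₀ = 117,802.1445 / (1+0.119)^5 = 117,802.1445 / 1.754488 = 67,143.3126

A$67,143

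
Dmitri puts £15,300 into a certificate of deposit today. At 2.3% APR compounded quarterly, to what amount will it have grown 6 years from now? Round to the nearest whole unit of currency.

i = 0.023/4 = 0.00575 per quarter; n = 6·4 = 24.
15,300 × (1+0.00575)^24 = 15,300 × 1.147522 = 17,557.0854

£17,557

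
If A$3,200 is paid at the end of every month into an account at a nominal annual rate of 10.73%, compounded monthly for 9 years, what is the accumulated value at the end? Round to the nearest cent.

i = 0.1073/12 = 0.00894167 per month; n = 9·12 = 108.
FV = 3200 × [(1+0.00894167)^108 − 1] / 0.00894167 = 3200 × 180.657209 = 578,103.0697

A$578,103.07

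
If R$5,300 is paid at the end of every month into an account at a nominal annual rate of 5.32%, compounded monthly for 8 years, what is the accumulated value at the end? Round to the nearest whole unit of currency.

R$632,497

With 12 periods per year: i = 0.00443333, n = 96.
FV = 5300 × [(1+0.00443333)^96 − 1] / 0.00443333 = 5300 × 119.338980 = 632,496.5934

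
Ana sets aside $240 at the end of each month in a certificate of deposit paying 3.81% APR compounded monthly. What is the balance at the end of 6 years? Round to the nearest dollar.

With 12 periods per year: i = 0.003175, n = 72.
Accumulation factor s(72|0.003175) = 80.750910; FV = 240 × 80.750910 = 19,380.2183

$19,380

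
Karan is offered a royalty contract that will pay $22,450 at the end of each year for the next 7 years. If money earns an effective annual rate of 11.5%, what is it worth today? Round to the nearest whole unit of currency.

$104,101

PV = 22450 × [1 − (1+0.115)^(−7)] / 0.115 = 22450 × 4.637035 = 104,101.4359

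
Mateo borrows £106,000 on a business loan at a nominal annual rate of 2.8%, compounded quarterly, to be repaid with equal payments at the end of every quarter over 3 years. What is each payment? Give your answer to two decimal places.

£9,240.39

i = 0.028/4 = 0.007 per quarter; n = 3·4 = 12.
PMT = 106000 / ( [1 − (1+0.007)^(−12)] / 0.007 ) = 106000 / 11.471378 = 9,240.3894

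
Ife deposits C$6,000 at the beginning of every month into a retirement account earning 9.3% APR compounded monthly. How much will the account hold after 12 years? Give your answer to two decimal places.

C$1,591,215.85

i = 0.093/12 = 0.00775 per month; n = 12·12 = 144.
FV = 6000 × [(1+0.00775)^144 − 1] / 0.00775 × (1+i) = 6000 × 265.202642 = 1,591,215.8543
Payments are at the start of each period, so multiply by (1+i).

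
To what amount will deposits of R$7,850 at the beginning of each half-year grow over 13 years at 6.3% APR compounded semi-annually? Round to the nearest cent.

R$318,686.26

Periodic rate i = 0.063/2 = 0.0315; n = 13 × 2 = 26 periods.
FV = 7850 × [(1+0.0315)^26 − 1] / 0.0315 × (1+i) = 7850 × 40.596976 = 318,686.2649
(Beginning-of-period payments → annuity-due factor ×(1+i).)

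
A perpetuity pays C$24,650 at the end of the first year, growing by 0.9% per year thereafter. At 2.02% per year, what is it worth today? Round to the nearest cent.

C$2,200,892.86

PV = D₁/(r − g) = 24650/(0.0202 − 0.009) = 2,200,892.8571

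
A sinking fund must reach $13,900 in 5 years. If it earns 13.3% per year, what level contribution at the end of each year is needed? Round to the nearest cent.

$2,132.24

PMT = 13900 / ( [(1+0.133)^5 − 1] / 0.133 ) = 13900 / 6.518966 = 2,132.2400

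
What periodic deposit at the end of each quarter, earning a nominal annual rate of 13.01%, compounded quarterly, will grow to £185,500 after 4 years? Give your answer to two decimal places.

i = 0.1301/4 = 0.032525 per quarter; n = 4·4 = 16.
FV-annuity factor = 20.563226; PMT = 185500 / 20.563226 = 9,020.9583

£9,020.96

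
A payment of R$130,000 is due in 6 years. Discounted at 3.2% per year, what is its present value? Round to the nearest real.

PV = FV·(1+i)^(−n) = 130,000 × 0.827793 = 107,613.1065

R$107,613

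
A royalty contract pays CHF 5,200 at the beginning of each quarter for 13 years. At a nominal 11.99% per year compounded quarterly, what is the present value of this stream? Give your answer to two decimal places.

Periodic rate i = 0.1199/4 = 0.029975; n = 13 × 4 = 52 periods.
PV = PMT · [1 − (1+i)^(−n)] / i × (1+i) = 5200 · 26.963720 = 140,211.3430
Payments are at the start of each period, so multiply by (1+i).

CHF 140,211.34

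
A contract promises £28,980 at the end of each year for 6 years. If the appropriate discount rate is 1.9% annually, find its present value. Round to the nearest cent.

Annuity factor a(6|0.019) = 5.620383; PV = 28980 × 5.620383 = 162,878.7138

£162,878.71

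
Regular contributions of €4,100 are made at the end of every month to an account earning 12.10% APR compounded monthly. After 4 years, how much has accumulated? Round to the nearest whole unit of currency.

Periodic rate i = 0.121/12 = 0.0100833; n = 4 × 12 = 48 periods.
FV = 4100 × [(1+0.0100833)^48 − 1] / 0.0100833 = 4100 × 61.351094 = 251,539.4839

€251,539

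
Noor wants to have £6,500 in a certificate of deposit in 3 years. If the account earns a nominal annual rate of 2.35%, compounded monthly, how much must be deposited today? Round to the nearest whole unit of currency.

£6,058

Periodic rate i = 0.0235/12 = 0.00195833; n = 3 × 12 = 36 periods.
PV = 6,500 / (1 + 0.00195833)^36 = 6,500 / 1.072971 = 6,057.9479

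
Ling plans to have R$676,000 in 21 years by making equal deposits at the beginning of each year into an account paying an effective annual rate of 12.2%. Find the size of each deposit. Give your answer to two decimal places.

PMT = 676000 / ( [(1+0.122)^21 − 1] / 0.122 × (1+i) ) = 676000 / 93.956554 = 7,194.8148

R$7,194.81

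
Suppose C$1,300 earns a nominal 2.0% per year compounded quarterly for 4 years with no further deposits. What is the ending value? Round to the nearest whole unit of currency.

Periodic rate i = 0.02/4 = 0.005; n = 4 × 4 = 16 periods.
1,300 × (1+0.005)^16 = 1,300 × 1.083071 = 1,407.9925

C$1,408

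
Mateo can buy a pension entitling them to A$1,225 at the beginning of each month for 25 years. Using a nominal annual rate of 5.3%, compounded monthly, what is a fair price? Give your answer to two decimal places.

A$204,318.83

Periodic rate i = 0.053/12 = 0.00441667; n = 25 × 12 = 300 periods.
Annuity factor a(300|0.00441667) × (1+i) = 166.790879; PV = 1225 × 166.790879 = 204,318.8264
(Beginning-of-period payments → annuity-due factor ×(1+i).)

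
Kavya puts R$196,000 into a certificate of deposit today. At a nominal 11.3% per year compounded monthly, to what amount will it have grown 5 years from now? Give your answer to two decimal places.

R$343,941.31

With 12 periods per year: i = 0.00941667, n = 60.
FV = PV·(1+i)^n = 196,000 × 1.754803 = 343,941.3106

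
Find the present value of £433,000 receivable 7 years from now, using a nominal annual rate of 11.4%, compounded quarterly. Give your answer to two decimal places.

£197,136.76

Periodic rate i = 0.114/4 = 0.0285; n = 7 × 4 = 28 periods.
Discount factor = (1+0.0285)^(−28) = 0.455281; PV = 433,000 × 0.455281 = 197,136.7568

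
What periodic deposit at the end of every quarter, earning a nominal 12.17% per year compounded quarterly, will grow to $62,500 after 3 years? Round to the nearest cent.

Periodic rate i = 0.1217/4 = 0.030425; n = 3 × 4 = 12 periods.
FV-annuity factor = 14.226344; PMT = 62500 / 14.226344 = 4,393.2580

$4,393.26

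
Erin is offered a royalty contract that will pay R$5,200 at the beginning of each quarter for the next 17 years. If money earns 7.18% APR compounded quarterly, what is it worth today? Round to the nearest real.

With 4 periods per year: i = 0.01795, n = 68.
PV = PMT · [1 − (1+i)^(−n)] / i × (1+i) = 5200 · 39.795633 = 206,937.2914
(annuity-due: payments at period start, so ×(1+i).)

R$206,937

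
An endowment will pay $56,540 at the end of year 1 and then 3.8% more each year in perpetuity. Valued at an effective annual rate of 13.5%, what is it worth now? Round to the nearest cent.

PV = D₁/(r − g) = 56540/(0.135 − 0.038) = 582,886.5979

$582,886.60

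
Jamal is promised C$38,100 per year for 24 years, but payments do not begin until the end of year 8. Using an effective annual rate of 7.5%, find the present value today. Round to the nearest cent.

C$252,223.41

Value one period before first payment (t=7): 38100 × [1 − (1+0.075)^(−24)] / 0.075 = 38100 × 10.982967 = 418,451.0351
PV₀ = 418,451.0351 / (1+0.075)^7 = 418,451.0351 / 1.659049 = 252,223.4122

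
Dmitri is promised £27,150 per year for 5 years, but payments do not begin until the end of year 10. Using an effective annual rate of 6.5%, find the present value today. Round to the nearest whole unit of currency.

£64,013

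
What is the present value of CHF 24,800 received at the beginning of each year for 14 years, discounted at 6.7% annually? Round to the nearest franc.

PV = 24800 × [1 − (1+0.067)^(−14)] / 0.067 × (1+i) = 24800 × 9.501636 = 235,640.5787
(annuity-due: payments at period start, so ×(1+i).)

CHF 235,641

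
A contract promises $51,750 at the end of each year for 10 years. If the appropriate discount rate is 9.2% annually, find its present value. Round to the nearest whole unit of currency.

PV = 51750 × [1 − (1+0.092)^(−10)] / 0.092 = 51750 × 6.361546 = 329,209.9893

$329,210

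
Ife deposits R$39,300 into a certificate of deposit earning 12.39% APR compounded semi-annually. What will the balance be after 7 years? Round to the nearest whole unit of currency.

R$91,169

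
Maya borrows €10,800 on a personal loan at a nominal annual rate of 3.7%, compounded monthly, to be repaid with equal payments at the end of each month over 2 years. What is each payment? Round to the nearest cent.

i = 0.037/12 = 0.00308333 per month; n = 2·12 = 24.
PMT = 10800 / ( [1 − (1+0.00308333)^(−24)] / 0.00308333 ) = 10800 / 23.099212 = 467.5484

€467.55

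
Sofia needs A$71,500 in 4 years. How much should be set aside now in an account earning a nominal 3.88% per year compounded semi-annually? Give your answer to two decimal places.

A$61,312.50

With 2 periods per year: i = 0.0194, n = 8.
PV = FV·(1+i)^(−n) = 71,500 × 0.857517 = 61,312.4976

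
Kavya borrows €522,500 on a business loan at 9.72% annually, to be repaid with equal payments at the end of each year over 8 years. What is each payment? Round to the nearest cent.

Annuity-PV factor = 5.389744; PMT = 522500 / 5.389744 = 96,943.3853

€96,943.39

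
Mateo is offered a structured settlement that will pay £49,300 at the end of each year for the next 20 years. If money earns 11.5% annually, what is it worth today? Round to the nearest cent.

Annuity factor a(20|0.115) = 7.709816; PV = 49300 × 7.709816 = 380,093.9219

£380,093.92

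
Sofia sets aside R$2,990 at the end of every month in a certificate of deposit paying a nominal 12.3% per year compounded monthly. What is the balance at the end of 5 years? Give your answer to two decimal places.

R$246,164.60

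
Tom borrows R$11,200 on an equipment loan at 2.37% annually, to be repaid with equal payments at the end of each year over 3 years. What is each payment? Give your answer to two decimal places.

R$3,911.67

PMT = 11200 / ( [1 − (1+0.0237)^(−3)] / 0.0237 ) = 11200 / 2.863224 = 3,911.6749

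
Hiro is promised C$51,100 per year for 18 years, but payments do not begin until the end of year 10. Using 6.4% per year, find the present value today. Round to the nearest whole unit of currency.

PV at t=9 (ordinary 18-year annuity): 51100 × a(18|0.064) = 51100 × 10.509705 = 537,045.9025
PV₀ = 537,045.9025 / (1+0.064)^9 = 537,045.9025 / 1.747731 = 307,281.7417

C$307,282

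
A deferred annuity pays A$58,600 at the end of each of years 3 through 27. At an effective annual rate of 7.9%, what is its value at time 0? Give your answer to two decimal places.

Value one period before first payment (t=2): 58600 × [1 − (1+0.079)^(−25)] / 0.079 = 58600 × 10.766595 = 630,922.4811
Discount back 2 years: 630,922.4811 × (1+0.079)^(−2) = 630,922.4811 × 0.858929 = 541,917.4218

A$541,917.42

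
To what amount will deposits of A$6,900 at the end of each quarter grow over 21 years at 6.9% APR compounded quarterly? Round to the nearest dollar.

Periodic rate i = 0.069/4 = 0.01725; n = 21 × 4 = 84 periods.
FV = PMT · [(1+i)^n − 1] / i = 6900 · 185.887305 = 1,282,622.4049

A$1,282,622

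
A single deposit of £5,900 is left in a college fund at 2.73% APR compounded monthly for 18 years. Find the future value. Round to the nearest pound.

With 12 periods per year: i = 0.002275, n = 216.
FV = PV·(1+i)^n = 5,900 × 1.633691 = 9,638.7770

£9,639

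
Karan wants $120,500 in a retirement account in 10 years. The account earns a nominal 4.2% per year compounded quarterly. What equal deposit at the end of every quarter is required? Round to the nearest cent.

$2,439.59

With 4 periods per year: i = 0.0105, n = 40.
FV-annuity factor = 49.393579; PMT = 120500 / 49.393579 = 2,439.5883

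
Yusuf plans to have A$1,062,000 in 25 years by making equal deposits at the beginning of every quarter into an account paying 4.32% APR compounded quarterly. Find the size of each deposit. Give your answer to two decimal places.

A$5,886.38

i = 0.0432/4 = 0.0108 per quarter; n = 25·4 = 100.
FV-annuity factor × (1+i) = 180.416392; PMT = 1.062e+06 / 180.416392 = 5,886.3831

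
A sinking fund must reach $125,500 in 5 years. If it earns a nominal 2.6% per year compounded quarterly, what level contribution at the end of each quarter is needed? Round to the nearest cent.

$5,896.30

Periodic rate i = 0.026/4 = 0.0065; n = 5 × 4 = 20 periods.
FV-annuity factor = 21.284524; PMT = 125500 / 21.284524 = 5,896.3030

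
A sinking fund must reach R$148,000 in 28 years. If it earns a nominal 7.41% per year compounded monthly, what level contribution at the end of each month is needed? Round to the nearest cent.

Periodic rate i = 0.0741/12 = 0.006175; n = 28 × 12 = 336 periods.
FV-annuity factor = 1119.403108; PMT = 148000 / 1119.403108 = 132.2133

R$132.21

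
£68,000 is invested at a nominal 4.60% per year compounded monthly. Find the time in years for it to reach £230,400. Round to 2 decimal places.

Periodic rate i = 0.046/12 = 0.00383333.
n = ln(230400/68000) / ln(1+0.00383333) = ln(3.38824) / 0.003826 = 318.9513 months
= 318.9513/12 years

26.58 years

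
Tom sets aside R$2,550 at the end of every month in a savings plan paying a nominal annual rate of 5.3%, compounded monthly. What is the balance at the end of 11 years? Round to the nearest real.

R$455,597

With 12 periods per year: i = 0.00441667, n = 132.
FV = 2550 × [(1+0.00441667)^132 − 1] / 0.00441667 = 2550 × 178.665617 = 455,597.3241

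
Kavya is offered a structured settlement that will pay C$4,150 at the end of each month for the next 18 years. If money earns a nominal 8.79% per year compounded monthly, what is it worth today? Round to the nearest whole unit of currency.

Periodic rate i = 0.0879/12 = 0.007325; n = 18 × 12 = 216 periods.
Annuity factor a(216|0.007325) = 108.298832; PV = 4150 × 108.298832 = 449,440.1538

C$449,440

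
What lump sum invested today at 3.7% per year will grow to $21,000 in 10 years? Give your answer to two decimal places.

$14,602.65

PV = 21,000 / (1 + 0.037)^10 = 21,000 / 1.438095 = 14,602.6518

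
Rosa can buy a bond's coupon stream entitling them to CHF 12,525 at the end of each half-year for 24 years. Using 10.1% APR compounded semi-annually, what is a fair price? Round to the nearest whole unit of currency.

CHF 224,713

Periodic rate i = 0.101/2 = 0.0505; n = 24 × 2 = 48 periods.
Annuity factor a(48|0.0505) = 17.941188; PV = 12525 × 17.941188 = 224,713.3785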